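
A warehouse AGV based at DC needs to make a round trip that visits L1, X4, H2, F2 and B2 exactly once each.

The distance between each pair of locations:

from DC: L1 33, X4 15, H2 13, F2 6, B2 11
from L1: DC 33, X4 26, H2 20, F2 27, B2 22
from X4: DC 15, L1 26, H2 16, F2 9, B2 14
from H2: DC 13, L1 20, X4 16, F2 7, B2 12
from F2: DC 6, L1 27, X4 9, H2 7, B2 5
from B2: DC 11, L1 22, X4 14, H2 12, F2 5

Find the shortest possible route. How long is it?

There are 60 distinct closed tours to check (reversals are equivalent).
DC → L1 → X4 → H2 → F2 → B2 → DC: 33+26+16+7+5+11 = 98
DC → L1 → X4 → H2 → B2 → F2 → DC: 33+26+16+12+5+6 = 98
DC → L1 → X4 → F2 → H2 → B2 → DC: 33+26+9+7+12+11 = 98
DC → L1 → X4 → F2 → B2 → H2 → DC: 33+26+9+5+12+13 = 98
DC → L1 → X4 → B2 → H2 → F2 → DC: 33+26+14+12+7+6 = 98
DC → L1 → X4 → B2 → F2 → H2 → DC: 33+26+14+5+7+13 = 98
DC → L1 → H2 → X4 → F2 → B2 → DC: 33+20+16+9+5+11 = 94
DC → L1 → H2 → X4 → B2 → F2 → DC: 33+20+16+14+5+6 = 94
DC → L1 → H2 → F2 → X4 → B2 → DC: 33+20+7+9+14+11 = 94
DC → L1 → H2 → F2 → B2 → X4 → DC: 33+20+7+5+14+15 = 94
DC → L1 → H2 → B2 → X4 → F2 → DC: 33+20+12+14+9+6 = 94
DC → L1 → H2 → B2 → F2 → X4 → DC: 33+20+12+5+9+15 = 94
DC → L1 → F2 → X4 → H2 → B2 → DC: 33+27+9+16+12+11 = 108
DC → L1 → F2 → X4 → B2 → H2 → DC: 33+27+9+14+12+13 = 108
… (46 more)
DC → X4 → L1 → H2 → F2 → B2 → DC: 15+26+20+7+5+11 = 84  ← best
The minimum is 84.
One optimal route: DC → X4 → L1 → H2 → F2 → B2 → DC (or its reverse).

Minimum total distance: 84.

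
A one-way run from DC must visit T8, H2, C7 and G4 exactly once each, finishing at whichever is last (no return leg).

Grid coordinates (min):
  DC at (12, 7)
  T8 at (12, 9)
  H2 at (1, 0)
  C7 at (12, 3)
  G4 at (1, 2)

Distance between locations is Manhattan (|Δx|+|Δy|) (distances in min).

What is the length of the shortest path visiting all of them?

22 min — the minimum one-way total.

There are 4! = 24 possible orderings.
DC→T8→H2→C7→G4: 2+20+14+12 = 48
DC→T8→H2→G4→C7: 2+20+2+12 = 36
DC→T8→C7→H2→G4: 2+6+14+2 = 24
DC→T8→C7→G4→H2: 2+6+12+2 = 22
DC→T8→G4→H2→C7: 2+18+2+14 = 36
DC→T8→G4→C7→H2: 2+18+12+14 = 46
DC→H2→T8→C7→G4: 18+20+6+12 = 56
DC→H2→T8→G4→C7: 18+20+18+12 = 68
DC→H2→C7→T8→G4: 18+14+6+18 = 56
DC→H2→C7→G4→T8: 18+14+12+18 = 62
DC→H2→G4→T8→C7: 18+2+18+6 = 44
DC→H2→G4→C7→T8: 18+2+12+6 = 38
DC→C7→T8→H2→G4: 4+6+20+2 = 32
DC→C7→T8→G4→H2: 4+6+18+2 = 30
… (10 more)
The minimum is 22.
One shortest path: DC → T8 → C7 → G4 → H2.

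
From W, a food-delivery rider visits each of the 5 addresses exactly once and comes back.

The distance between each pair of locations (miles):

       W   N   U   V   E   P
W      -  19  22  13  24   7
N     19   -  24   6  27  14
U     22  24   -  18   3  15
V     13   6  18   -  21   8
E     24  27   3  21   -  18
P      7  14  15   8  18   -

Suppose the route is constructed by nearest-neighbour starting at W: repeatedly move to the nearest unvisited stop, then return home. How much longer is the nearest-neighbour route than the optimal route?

Excess over optimum: 1 miles.

From W: P=7, V=13, N=19, U=22, E=24 → choose P (7).
From P: V=8, N=14, U=15, E=18 → choose V (8).
From V: N=6, U=18, E=21 → choose N (6).
From N: U=24, E=27 → choose U (24).
From U: E=3 → choose E (3).
NN route W → P → V → N → U → E → W costs 72.
Optimal: W → N → V → U → E → P → W costs 71 (by enumerating all 60 distinct tours).
Excess = 72 − 71 = 1.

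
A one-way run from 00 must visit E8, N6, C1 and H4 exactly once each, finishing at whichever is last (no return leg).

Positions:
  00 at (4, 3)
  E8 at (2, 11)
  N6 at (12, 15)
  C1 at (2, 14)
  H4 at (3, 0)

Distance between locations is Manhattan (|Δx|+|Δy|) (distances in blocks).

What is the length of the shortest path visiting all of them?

Minimum one-way distance = 30 blocks.

There are 4! = 24 possible orderings.
00→E8→N6→C1→H4: 10+14+11+15 = 50
00→E8→N6→H4→C1: 10+14+24+15 = 63
00→E8→C1→N6→H4: 10+3+11+24 = 48
00→E8→C1→H4→N6: 10+3+15+24 = 52
00→E8→H4→N6→C1: 10+12+24+11 = 57
00→E8→H4→C1→N6: 10+12+15+11 = 48
00→N6→E8→C1→H4: 20+14+3+15 = 52
00→N6→E8→H4→C1: 20+14+12+15 = 61
00→N6→C1→E8→H4: 20+11+3+12 = 46
00→N6→C1→H4→E8: 20+11+15+12 = 58
00→N6→H4→E8→C1: 20+24+12+3 = 59
00→N6→H4→C1→E8: 20+24+15+3 = 62
00→C1→E8→N6→H4: 13+3+14+24 = 54
00→C1→E8→H4→N6: 13+3+12+24 = 52
… (10 more)
00→H4→E8→C1→N6: 4+12+3+11 = 30  ← best
The minimum is 30.
One shortest path: 00 → H4 → E8 → C1 → N6.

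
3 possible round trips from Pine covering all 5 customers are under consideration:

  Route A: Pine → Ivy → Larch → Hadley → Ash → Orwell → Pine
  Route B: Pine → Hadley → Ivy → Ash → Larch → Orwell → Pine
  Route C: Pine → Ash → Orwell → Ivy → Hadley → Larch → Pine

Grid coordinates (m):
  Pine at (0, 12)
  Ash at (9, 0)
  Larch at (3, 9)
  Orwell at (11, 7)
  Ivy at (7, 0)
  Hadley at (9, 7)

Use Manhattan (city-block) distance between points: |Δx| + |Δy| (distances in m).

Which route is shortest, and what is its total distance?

Route A: 19 + 13 + 8 + 7 + 9 + 16 = 72
Route B: 14 + 9 + 2 + 15 + 10 + 16 = 66
Route C: 21 + 9 + 11 + 9 + 8 + 6 = 64

Shortest is Route C, total 64 m.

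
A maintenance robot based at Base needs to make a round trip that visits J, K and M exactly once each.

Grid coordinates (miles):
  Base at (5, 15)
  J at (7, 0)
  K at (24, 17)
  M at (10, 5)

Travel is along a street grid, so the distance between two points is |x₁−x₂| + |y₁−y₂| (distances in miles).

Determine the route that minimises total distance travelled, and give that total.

Shortest round trip = 72 miles.

With 3 stops there are 3!/2 = 3 distinct round trips (a route and its reverse cost the same).
Base - J - K - M - Base: 17+34+26+15 = 92
Base - J - M - K - Base: 17+8+26+21 = 72
Base - K - J - M - Base: 21+34+8+15 = 78
The minimum is 72.
One optimal route: Base → J → M → K → Base (or its reverse).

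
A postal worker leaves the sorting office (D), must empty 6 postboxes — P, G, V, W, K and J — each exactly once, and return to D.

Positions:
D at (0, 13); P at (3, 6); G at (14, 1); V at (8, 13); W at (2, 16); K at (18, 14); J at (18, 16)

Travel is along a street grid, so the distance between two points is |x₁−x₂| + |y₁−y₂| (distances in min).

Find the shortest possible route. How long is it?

With 6 stops there are 6!/2 = 360 distinct round trips (a route and its reverse cost the same).
D-P-G-V-W-K-J-D: 10+16+18+9+18+2+21 = 94
D-P-G-V-W-J-K-D: 10+16+18+9+16+2+19 = 90
D-P-G-V-K-W-J-D: 10+16+18+11+18+16+21 = 110
D-P-G-V-K-J-W-D: 10+16+18+11+2+16+5 = 78
D-P-G-V-J-W-K-D: 10+16+18+13+16+18+19 = 110
D-P-G-V-J-K-W-D: 10+16+18+13+2+18+5 = 82
D-P-G-W-V-K-J-D: 10+16+27+9+11+2+21 = 96
D-P-G-W-V-J-K-D: 10+16+27+9+13+2+19 = 96
… (352 more)
D-P-G-K-J-V-W-D: 10+16+17+2+13+9+5 = 72  ← best
The minimum is 72.
One optimal route: D → P → G → K → J → V → W → D (or its reverse).

Minimum total distance: 72 min.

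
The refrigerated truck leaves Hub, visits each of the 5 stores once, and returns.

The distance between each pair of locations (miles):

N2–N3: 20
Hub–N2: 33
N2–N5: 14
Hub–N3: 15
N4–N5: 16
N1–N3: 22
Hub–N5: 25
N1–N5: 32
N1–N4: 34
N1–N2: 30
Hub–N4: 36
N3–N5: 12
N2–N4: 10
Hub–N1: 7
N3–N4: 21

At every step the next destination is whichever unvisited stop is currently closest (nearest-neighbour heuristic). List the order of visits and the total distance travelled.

101 miles along Hub → N1 → N3 → N5 → N2 → N4 → Hub.

At Hub the remaining stops are N1 7, N3 15, N5 25, N2 33, N4 36; go to N1.
At N1 the remaining stops are N3 22, N2 30, N5 32, N4 34; go to N3.
At N3 the remaining stops are N5 12, N2 20, N4 21; go to N5.
At N5 the remaining stops are N2 14, N4 16; go to N2.
At N2 the remaining stops are N4 10; go to N4.
Return N4→Hub: 36.
Total = 7 + 22 + 12 + 14 + 10 + 36 = 101.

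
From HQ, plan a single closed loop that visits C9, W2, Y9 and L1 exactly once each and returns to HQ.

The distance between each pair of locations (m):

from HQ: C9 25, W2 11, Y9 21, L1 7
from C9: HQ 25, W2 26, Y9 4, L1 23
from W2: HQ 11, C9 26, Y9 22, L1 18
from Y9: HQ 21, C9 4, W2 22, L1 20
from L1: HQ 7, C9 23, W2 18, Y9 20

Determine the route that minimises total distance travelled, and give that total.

HQ - C9 - W2 - Y9 - L1 - HQ: 25+26+22+20+7 = 100
HQ - C9 - W2 - L1 - Y9 - HQ: 25+26+18+20+21 = 110
HQ - C9 - Y9 - W2 - L1 - HQ: 25+4+22+18+7 = 76
HQ - C9 - Y9 - L1 - W2 - HQ: 25+4+20+18+11 = 78
HQ - C9 - L1 - W2 - Y9 - HQ: 25+23+18+22+21 = 109
HQ - C9 - L1 - Y9 - W2 - HQ: 25+23+20+22+11 = 101
HQ - W2 - C9 - Y9 - L1 - HQ: 11+26+4+20+7 = 68
HQ - W2 - C9 - L1 - Y9 - HQ: 11+26+23+20+21 = 101
HQ - W2 - Y9 - C9 - L1 - HQ: 11+22+4+23+7 = 67
HQ - W2 - L1 - C9 - Y9 - HQ: 11+18+23+4+21 = 77
HQ - Y9 - C9 - W2 - L1 - HQ: 21+4+26+18+7 = 76
HQ - Y9 - W2 - C9 - L1 - HQ: 21+22+26+23+7 = 99
The minimum is 67.
One optimal route: HQ → W2 → Y9 → C9 → L1 → HQ (or its reverse).

Minimum total distance: 67 m.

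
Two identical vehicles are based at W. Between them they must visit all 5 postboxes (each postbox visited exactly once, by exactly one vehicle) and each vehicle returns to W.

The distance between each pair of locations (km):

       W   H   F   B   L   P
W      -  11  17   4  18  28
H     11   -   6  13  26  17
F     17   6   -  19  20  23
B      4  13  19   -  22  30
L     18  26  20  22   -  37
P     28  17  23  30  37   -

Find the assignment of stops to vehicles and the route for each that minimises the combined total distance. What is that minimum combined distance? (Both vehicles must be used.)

Minimum combined distance: 97 km.

Check every non-empty split of the stops between the two vehicles; for each half take its own optimal tour:
  {H} + {F, B, L, P}: 22 + 95 = 117
  {F} + {H, B, L, P}: 34 + 89 = 123
  {H, F} + {B, L, P}: 34 + 89 = 123
  {B} + {H, F, L, P}: 8 + 89 = 97
  {H, B} + {F, L, P}: 28 + 89 = 117
  {F, B} + {H, L, P}: 40 + 83 = 123
  … (15 splits in total)
Best: vehicle 1 W → B → W = 8; vehicle 2 W → H → P → F → L → W = 89; combined 97.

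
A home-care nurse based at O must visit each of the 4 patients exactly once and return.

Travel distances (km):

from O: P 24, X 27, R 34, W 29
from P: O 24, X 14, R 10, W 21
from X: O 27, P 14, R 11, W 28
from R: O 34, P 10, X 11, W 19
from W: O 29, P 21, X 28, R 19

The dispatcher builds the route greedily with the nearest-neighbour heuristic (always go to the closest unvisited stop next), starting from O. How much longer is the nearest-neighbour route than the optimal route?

The nearest-neighbour route is 5 km longer than optimal.

O: P=24, X=27, W=29, R=34 ⇒ P
P: R=10, X=14, W=21 ⇒ R
R: X=11, W=19 ⇒ X
X: W=28 ⇒ W
NN route O → P → R → X → W → O costs 102.
Optimal: O → P → X → R → W → O costs 97 (by enumerating all 12 distinct tours).
Excess = 102 − 97 = 5.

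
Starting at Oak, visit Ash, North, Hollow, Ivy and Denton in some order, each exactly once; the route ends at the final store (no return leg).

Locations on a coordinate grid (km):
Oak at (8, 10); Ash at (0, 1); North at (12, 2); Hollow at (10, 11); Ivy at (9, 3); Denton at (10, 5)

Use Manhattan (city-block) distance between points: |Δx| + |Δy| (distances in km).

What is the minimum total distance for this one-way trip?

Shortest open route: 29 km.

There are 5! = 120 possible orderings.
Oak - Ash - North - Hollow - Ivy - Denton: 17+13+11+9+3 = 53
Oak - Ash - North - Hollow - Denton - Ivy: 17+13+11+6+3 = 50
Oak - Ash - North - Ivy - Hollow - Denton: 17+13+4+9+6 = 49
Oak - Ash - North - Ivy - Denton - Hollow: 17+13+4+3+6 = 43
Oak - Ash - North - Denton - Hollow - Ivy: 17+13+5+6+9 = 50
Oak - Ash - North - Denton - Ivy - Hollow: 17+13+5+3+9 = 47
Oak - Ash - Hollow - North - Ivy - Denton: 17+20+11+4+3 = 55
Oak - Ash - Hollow - North - Denton - Ivy: 17+20+11+5+3 = 56
Oak - Ash - Hollow - Ivy - North - Denton: 17+20+9+4+5 = 55
Oak - Ash - Hollow - Ivy - Denton - North: 17+20+9+3+5 = 54
Oak - Ash - Hollow - Denton - North - Ivy: 17+20+6+5+4 = 52
Oak - Ash - Hollow - Denton - Ivy - North: 17+20+6+3+4 = 50
Oak - Ash - Ivy - North - Hollow - Denton: 17+11+4+11+6 = 49
Oak - Ash - Ivy - North - Denton - Hollow: 17+11+4+5+6 = 43
… (106 more)
Oak - Hollow - Denton - North - Ivy - Ash: 3+6+5+4+11 = 29  ← best
The minimum is 29.
One shortest path: Oak → Hollow → Denton → North → Ivy → Ash.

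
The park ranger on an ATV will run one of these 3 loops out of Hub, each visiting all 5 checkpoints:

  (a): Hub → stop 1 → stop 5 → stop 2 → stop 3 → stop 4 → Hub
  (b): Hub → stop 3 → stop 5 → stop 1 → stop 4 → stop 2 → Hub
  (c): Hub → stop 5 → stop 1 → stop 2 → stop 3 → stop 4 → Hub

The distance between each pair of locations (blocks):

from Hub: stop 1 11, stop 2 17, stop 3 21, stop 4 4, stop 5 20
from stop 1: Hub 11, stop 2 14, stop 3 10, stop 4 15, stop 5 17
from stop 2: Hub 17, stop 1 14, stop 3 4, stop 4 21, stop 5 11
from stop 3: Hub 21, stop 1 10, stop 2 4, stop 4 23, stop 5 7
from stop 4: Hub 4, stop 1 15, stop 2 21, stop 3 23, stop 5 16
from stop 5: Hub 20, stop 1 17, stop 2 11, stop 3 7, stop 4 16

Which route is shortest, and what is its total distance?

Shortest is (a), total 70 blocks.

(a): 11 + 17 + 11 + 4 + 23 + 4 = 70
(b): 21 + 7 + 17 + 15 + 21 + 17 = 98
(c): 20 + 17 + 14 + 4 + 23 + 4 = 82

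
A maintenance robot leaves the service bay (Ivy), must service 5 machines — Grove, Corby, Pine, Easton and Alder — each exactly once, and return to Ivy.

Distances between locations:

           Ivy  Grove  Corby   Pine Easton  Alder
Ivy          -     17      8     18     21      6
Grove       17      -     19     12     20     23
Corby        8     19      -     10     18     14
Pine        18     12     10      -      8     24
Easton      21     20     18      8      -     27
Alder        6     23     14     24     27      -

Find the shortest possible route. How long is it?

There are 60 distinct closed tours to check (reversals are equivalent).
Ivy→Grove→Corby→Pine→Easton→Alder→Ivy: 17+19+10+8+27+6 = 87
Ivy→Grove→Corby→Pine→Alder→Easton→Ivy: 17+19+10+24+27+21 = 118
Ivy→Grove→Corby→Easton→Pine→Alder→Ivy: 17+19+18+8+24+6 = 92
Ivy→Grove→Corby→Easton→Alder→Pine→Ivy: 17+19+18+27+24+18 = 123
Ivy→Grove→Corby→Alder→Pine→Easton→Ivy: 17+19+14+24+8+21 = 103
Ivy→Grove→Corby→Alder→Easton→Pine→Ivy: 17+19+14+27+8+18 = 103
Ivy→Grove→Pine→Corby→Easton→Alder→Ivy: 17+12+10+18+27+6 = 90
Ivy→Grove→Pine→Corby→Alder→Easton→Ivy: 17+12+10+14+27+21 = 101
Ivy→Grove→Pine→Easton→Corby→Alder→Ivy: 17+12+8+18+14+6 = 75
Ivy→Grove→Pine→Easton→Alder→Corby→Ivy: 17+12+8+27+14+8 = 86
Ivy→Grove→Pine→Alder→Corby→Easton→Ivy: 17+12+24+14+18+21 = 106
Ivy→Grove→Pine→Alder→Easton→Corby→Ivy: 17+12+24+27+18+8 = 106
Ivy→Grove→Easton→Corby→Pine→Alder→Ivy: 17+20+18+10+24+6 = 95
Ivy→Grove→Easton→Corby→Alder→Pine→Ivy: 17+20+18+14+24+18 = 111
… (46 more)
The minimum is 75.
One optimal route: Ivy → Grove → Pine → Easton → Corby → Alder → Ivy (or its reverse).

Shortest round trip = 75.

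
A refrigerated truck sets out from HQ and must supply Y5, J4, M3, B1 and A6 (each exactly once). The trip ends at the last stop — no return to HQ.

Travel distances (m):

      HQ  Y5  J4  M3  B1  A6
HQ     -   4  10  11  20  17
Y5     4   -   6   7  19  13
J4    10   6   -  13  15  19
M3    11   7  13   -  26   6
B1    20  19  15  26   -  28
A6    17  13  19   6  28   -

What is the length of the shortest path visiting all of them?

51 m — the minimum one-way total.

There are 5! = 120 possible orderings.
HQ → Y5 → J4 → M3 → B1 → A6: 4+6+13+26+28 = 77
HQ → Y5 → J4 → M3 → A6 → B1: 4+6+13+6+28 = 57
HQ → Y5 → J4 → B1 → M3 → A6: 4+6+15+26+6 = 57
HQ → Y5 → J4 → B1 → A6 → M3: 4+6+15+28+6 = 59
HQ → Y5 → J4 → A6 → M3 → B1: 4+6+19+6+26 = 61
HQ → Y5 → J4 → A6 → B1 → M3: 4+6+19+28+26 = 83
HQ → Y5 → M3 → J4 → B1 → A6: 4+7+13+15+28 = 67
HQ → Y5 → M3 → J4 → A6 → B1: 4+7+13+19+28 = 71
HQ → Y5 → M3 → B1 → J4 → A6: 4+7+26+15+19 = 71
HQ → Y5 → M3 → B1 → A6 → J4: 4+7+26+28+19 = 84
HQ → Y5 → M3 → A6 → J4 → B1: 4+7+6+19+15 = 51
HQ → Y5 → M3 → A6 → B1 → J4: 4+7+6+28+15 = 60
HQ → Y5 → B1 → J4 → M3 → A6: 4+19+15+13+6 = 57
HQ → Y5 → B1 → J4 → A6 → M3: 4+19+15+19+6 = 63
… (106 more)
The minimum is 51.
One shortest path: HQ → Y5 → M3 → A6 → J4 → B1.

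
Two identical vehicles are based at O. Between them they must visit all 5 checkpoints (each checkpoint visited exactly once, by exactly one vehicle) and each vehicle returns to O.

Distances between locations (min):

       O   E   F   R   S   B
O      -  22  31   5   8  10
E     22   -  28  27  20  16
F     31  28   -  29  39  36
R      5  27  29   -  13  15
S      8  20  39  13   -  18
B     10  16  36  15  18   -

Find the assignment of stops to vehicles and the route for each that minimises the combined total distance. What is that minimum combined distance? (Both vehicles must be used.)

104 min — the smallest possible combined total.

There are 2^4 − 1 = 15 ways to divide the 5 stops into two non-empty groups. For each, the best each vehicle can do is its own shortest tour through its group:
  {E} + {F, R, S, B}: 44 + 96 = 140
  {F} + {E, R, S, B}: 62 + 64 = 126
  {E, F} + {R, S, B}: 81 + 46 = 127
  {R} + {E, F, S, B}: 10 + 101 = 111
  {E, R} + {F, S, B}: 54 + 93 = 147
  {F, R} + {E, S, B}: 65 + 54 = 119
  … (15 splits in total)
  {S} + {E, F, R, B}: 16 + 88 = 104  ← best
Best: vehicle 1 O → S → O = 16; vehicle 2 O → R → F → E → B → O = 88; combined 104.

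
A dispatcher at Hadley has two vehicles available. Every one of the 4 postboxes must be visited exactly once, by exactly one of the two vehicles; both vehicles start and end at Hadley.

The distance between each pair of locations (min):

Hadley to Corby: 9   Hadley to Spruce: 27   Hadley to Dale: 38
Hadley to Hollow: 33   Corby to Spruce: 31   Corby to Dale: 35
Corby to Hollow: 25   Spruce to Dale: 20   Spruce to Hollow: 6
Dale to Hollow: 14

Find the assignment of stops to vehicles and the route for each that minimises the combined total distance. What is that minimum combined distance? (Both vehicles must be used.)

Minimum combined distance: 103 min.

Try each way of splitting the stops between the two vehicles (each non-empty) and, for each split, find the best tour for each vehicle:
  {Corby} + {Spruce, Dale, Hollow}: 18 + 85 = 103
  {Spruce} + {Corby, Dale, Hollow}: 54 + 86 = 140
  {Corby, Spruce} + {Dale, Hollow}: 67 + 85 = 152
  {Dale} + {Corby, Spruce, Hollow}: 76 + 67 = 143
  {Corby, Dale} + {Spruce, Hollow}: 82 + 66 = 148
  {Spruce, Dale} + {Corby, Hollow}: 85 + 67 = 152
  … (7 splits in total)
Best: vehicle 1 Hadley → Corby → Hadley = 18; vehicle 2 Hadley → Spruce → Hollow → Dale → Hadley = 85; combined 103.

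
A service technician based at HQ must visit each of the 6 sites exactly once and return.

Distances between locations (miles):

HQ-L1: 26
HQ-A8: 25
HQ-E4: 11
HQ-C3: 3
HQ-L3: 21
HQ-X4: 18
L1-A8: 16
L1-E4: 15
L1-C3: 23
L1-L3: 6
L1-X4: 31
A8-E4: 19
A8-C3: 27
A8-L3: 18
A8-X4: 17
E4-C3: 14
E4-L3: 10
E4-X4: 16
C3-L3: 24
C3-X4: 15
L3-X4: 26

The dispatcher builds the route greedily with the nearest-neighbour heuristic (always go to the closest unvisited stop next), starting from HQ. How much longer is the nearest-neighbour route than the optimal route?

The nearest-neighbour route is 6 miles longer than optimal.

HQ: C3=3, E4=11, X4=18, L3=21, A8=25, L1=26 ⇒ C3
C3: E4=14, X4=15, L1=23, L3=24, A8=27 ⇒ E4
E4: L3=10, L1=15, X4=16, A8=19 ⇒ L3
L3: L1=6, A8=18, X4=26 ⇒ L1
L1: A8=16, X4=31 ⇒ A8
A8: X4=17 ⇒ X4
NN route HQ → C3 → E4 → L3 → L1 → A8 → X4 → HQ costs 84.
Optimal: HQ → E4 → L3 → L1 → A8 → X4 → C3 → HQ costs 78 (by enumerating all 360 distinct tours).
Excess = 84 − 78 = 6.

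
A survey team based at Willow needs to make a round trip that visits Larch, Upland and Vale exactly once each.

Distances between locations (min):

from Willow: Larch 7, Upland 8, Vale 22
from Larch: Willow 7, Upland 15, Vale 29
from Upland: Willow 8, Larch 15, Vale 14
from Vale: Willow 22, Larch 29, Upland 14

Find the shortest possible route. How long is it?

Willow-Larch-Upland-Vale-Willow: 7+15+14+22 = 58
Willow-Larch-Vale-Upland-Willow: 7+29+14+8 = 58
Willow-Upland-Larch-Vale-Willow: 8+15+29+22 = 74
The minimum is 58.
One optimal route: Willow → Larch → Upland → Vale → Willow (or its reverse).

58 min — the shortest possible round trip.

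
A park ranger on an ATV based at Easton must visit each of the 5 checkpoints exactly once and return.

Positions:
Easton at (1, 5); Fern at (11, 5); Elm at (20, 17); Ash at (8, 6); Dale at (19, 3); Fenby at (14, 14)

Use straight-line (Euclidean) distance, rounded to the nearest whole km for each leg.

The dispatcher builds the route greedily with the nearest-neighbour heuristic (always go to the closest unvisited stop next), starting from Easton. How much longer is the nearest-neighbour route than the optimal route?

The nearest-neighbour route is 4 km longer than optimal.

From Easton: Ash=7, Fern=10, Fenby=16, Dale=18, Elm=22 → choose Ash (7).
From Ash: Fern=3, Fenby=10, Dale=11, Elm=16 → choose Fern (3).
From Fern: Dale=8, Fenby=9, Elm=15 → choose Dale (8).
From Dale: Fenby=12, Elm=14 → choose Fenby (12).
From Fenby: Elm=7 → choose Elm (7).
NN route Easton → Ash → Fern → Dale → Fenby → Elm → Easton costs 59.
Optimal: Easton → Ash → Fern → Dale → Elm → Fenby → Easton costs 55 (by enumerating all 60 distinct tours).
Excess = 59 − 55 = 4.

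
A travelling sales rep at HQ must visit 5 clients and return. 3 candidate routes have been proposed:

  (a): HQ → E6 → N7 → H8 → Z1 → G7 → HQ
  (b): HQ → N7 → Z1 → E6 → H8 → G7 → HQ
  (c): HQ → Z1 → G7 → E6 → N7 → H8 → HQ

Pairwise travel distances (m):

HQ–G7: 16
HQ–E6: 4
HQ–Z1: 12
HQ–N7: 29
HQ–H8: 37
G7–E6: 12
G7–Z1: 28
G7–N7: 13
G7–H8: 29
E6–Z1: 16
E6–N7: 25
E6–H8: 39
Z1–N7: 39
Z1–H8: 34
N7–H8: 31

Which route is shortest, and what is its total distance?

138 m — (a) is the shortest.

(a): 4 + 25 + 31 + 34 + 28 + 16 = 138
(b): 29 + 39 + 16 + 39 + 29 + 16 = 168
(c): 12 + 28 + 12 + 25 + 31 + 37 = 145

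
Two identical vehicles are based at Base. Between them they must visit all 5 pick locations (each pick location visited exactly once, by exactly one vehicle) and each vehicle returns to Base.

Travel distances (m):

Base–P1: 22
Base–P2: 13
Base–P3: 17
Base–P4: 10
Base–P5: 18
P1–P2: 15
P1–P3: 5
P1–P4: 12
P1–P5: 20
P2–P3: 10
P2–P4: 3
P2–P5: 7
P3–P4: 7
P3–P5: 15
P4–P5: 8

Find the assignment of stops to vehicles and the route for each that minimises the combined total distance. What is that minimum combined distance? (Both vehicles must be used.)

Minimum combined distance: 82 m.

There are 2^4 − 1 = 15 ways to divide the 5 stops into two non-empty groups. For each, the best each vehicle can do is its own shortest tour through its group:
  {P1} + {P2, P3, P4, P5}: 44 + 52 = 96
  {P2} + {P1, P3, P4, P5}: 26 + 60 = 86
  {P1, P2} + {P3, P4, P5}: 50 + 50 = 100
  {P3} + {P1, P2, P4, P5}: 34 + 62 = 96
  {P1, P3} + {P2, P4, P5}: 44 + 38 = 82
  {P2, P3} + {P1, P4, P5}: 40 + 60 = 100
  … (15 splits in total)
Best: vehicle 1 Base → P1 → P3 → Base = 44; vehicle 2 Base → P2 → P5 → P4 → Base = 38; combined 82.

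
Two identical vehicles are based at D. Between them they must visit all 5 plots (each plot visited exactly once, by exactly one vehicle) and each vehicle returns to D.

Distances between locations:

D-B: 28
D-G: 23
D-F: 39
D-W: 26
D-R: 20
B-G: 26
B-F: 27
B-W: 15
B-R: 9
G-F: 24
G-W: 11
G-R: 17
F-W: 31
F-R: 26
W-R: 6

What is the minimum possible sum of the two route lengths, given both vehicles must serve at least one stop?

Check every non-empty split of the stops between the two vehicles; for each half take its own optimal tour:
  {B} + {G, F, W, R}: 56 + 100 = 156
  {G} + {B, F, W, R}: 46 + 107 = 153
  {B, G} + {F, W, R}: 77 + 96 = 173
  {F} + {B, G, W, R}: 78 + 77 = 155
  {B, F} + {G, W, R}: 94 + 60 = 154
  {G, F} + {B, W, R}: 86 + 69 = 155
  … (15 splits in total)
Best: vehicle 1 D → G → D = 46; vehicle 2 D → F → B → W → R → D = 107; combined 153.

Minimum combined distance: 153.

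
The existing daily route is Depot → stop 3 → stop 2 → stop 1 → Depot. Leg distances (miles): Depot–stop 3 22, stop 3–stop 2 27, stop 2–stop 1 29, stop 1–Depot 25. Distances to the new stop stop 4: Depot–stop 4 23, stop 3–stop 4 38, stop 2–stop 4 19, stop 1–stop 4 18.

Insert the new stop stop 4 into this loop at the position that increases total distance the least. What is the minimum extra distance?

Adding 8 miles by placing stop 4 on the stop 2–stop 1 leg.

Insertion cost between consecutive stops i–j is d(i,stop 4) + d(stop 4,j) − d(i,j):
  between Depot and stop 3: 23 + 38 − 22 = 39
  between stop 3 and stop 2: 38 + 19 − 27 = 30
  between stop 2 and stop 1: 19 + 18 − 29 = 8
  between stop 1 and Depot: 18 + 23 − 25 = 16
Cheapest insertion is between stop 2 and stop 1, adding 8.
New total = 103 + 8 = 111.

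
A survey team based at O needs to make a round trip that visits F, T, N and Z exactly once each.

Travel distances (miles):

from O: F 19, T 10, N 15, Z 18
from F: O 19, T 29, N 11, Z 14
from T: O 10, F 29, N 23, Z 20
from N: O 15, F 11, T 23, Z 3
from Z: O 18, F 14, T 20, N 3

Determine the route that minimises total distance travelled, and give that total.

63 miles — the shortest possible round trip.

O - F - T - N - Z - O: 19+29+23+3+18 = 92
O - F - T - Z - N - O: 19+29+20+3+15 = 86
O - F - N - T - Z - O: 19+11+23+20+18 = 91
O - F - N - Z - T - O: 19+11+3+20+10 = 63
O - F - Z - T - N - O: 19+14+20+23+15 = 91
O - F - Z - N - T - O: 19+14+3+23+10 = 69
O - T - F - N - Z - O: 10+29+11+3+18 = 71
O - T - F - Z - N - O: 10+29+14+3+15 = 71
O - T - N - F - Z - O: 10+23+11+14+18 = 76
O - T - Z - F - N - O: 10+20+14+11+15 = 70
O - N - F - T - Z - O: 15+11+29+20+18 = 93
O - N - T - F - Z - O: 15+23+29+14+18 = 99
The minimum is 63.
One optimal route: O → F → N → Z → T → O (or its reverse).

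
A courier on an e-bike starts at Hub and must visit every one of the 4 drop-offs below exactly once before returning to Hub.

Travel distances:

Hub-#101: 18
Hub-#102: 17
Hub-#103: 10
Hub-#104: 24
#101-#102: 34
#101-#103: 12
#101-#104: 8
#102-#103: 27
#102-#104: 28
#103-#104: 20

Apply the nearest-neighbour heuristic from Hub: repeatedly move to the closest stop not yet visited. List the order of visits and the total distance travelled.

From Hub: distances to unvisited — #103=10, #102=17, #101=18, #104=24. Nearest is #103 (10).
From #103: distances to unvisited — #101=12, #104=20, #102=27. Nearest is #101 (12).
From #101: distances to unvisited — #104=8, #102=34. Nearest is #104 (8).
From #104: distances to unvisited — #102=28. Nearest is #102 (28).
Return #102→Hub: 17.
Total = 10 + 12 + 8 + 28 + 17 = 75.

Total distance 75 via the nearest-neighbour route Hub → #103 → #101 → #104 → #102 → Hub.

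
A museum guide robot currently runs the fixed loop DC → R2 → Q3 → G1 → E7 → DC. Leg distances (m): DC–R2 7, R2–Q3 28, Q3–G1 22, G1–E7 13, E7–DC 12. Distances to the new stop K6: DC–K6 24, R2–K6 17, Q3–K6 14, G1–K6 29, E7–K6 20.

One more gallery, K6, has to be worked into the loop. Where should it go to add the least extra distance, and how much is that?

+3 m — insert K6 between R2 and Q3.

Insertion cost between consecutive stops i–j is d(i,K6) + d(K6,j) − d(i,j):
  between DC and R2: 24 + 17 − 7 = 34
  between R2 and Q3: 17 + 14 − 28 = 3
  between Q3 and G1: 14 + 29 − 22 = 21
  between G1 and E7: 29 + 20 − 13 = 36
  between E7 and DC: 20 + 24 − 12 = 32
Cheapest insertion is between R2 and Q3, adding 3.
New total = 82 + 3 = 85.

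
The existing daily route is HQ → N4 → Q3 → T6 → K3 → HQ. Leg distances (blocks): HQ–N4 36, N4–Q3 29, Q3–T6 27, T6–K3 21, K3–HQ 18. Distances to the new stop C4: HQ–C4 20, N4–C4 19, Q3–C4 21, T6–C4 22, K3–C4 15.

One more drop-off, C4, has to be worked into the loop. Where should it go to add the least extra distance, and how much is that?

Insertion cost between consecutive stops i–j is d(i,C4) + d(C4,j) − d(i,j):
  between HQ and N4: 20 + 19 − 36 = 3
  between N4 and Q3: 19 + 21 − 29 = 11
  between Q3 and T6: 21 + 22 − 27 = 16
  between T6 and K3: 22 + 15 − 21 = 16
  between K3 and HQ: 15 + 20 − 18 = 17
Cheapest insertion is between HQ and N4, adding 3.
New total = 131 + 3 = 134.

Minimum extra distance: 3 blocks, inserting C4 between HQ and N4.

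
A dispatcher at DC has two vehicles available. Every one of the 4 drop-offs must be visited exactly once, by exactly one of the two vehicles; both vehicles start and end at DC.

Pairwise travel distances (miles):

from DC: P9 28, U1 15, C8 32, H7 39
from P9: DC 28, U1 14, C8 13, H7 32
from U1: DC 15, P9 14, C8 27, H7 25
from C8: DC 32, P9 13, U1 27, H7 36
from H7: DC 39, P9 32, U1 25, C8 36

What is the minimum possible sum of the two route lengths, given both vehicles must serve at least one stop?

Try each way of splitting the stops between the two vehicles (each non-empty) and, for each split, find the best tour for each vehicle:
  {P9} + {U1, C8, H7}: 56 + 108 = 164
  {U1} + {P9, C8, H7}: 30 + 116 = 146
  {P9, U1} + {C8, H7}: 57 + 107 = 164
  {C8} + {P9, U1, H7}: 64 + 100 = 164
  {P9, C8} + {U1, H7}: 73 + 79 = 152
  {U1, C8} + {P9, H7}: 74 + 99 = 173
  … (7 splits in total)
Best: vehicle 1 DC → U1 → DC = 30; vehicle 2 DC → P9 → C8 → H7 → DC = 116; combined 146.

146 miles — the smallest possible combined total.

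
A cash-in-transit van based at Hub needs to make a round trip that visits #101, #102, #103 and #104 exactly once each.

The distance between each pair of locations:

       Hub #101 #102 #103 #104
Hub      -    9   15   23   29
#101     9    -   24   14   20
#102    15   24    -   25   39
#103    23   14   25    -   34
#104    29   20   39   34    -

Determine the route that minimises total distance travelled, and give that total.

103 — the shortest possible round trip.

Hub → #101 → #102 → #103 → #104 → Hub: 9+24+25+34+29 = 121
Hub → #101 → #102 → #104 → #103 → Hub: 9+24+39+34+23 = 129
Hub → #101 → #103 → #102 → #104 → Hub: 9+14+25+39+29 = 116
Hub → #101 → #103 → #104 → #102 → Hub: 9+14+34+39+15 = 111
Hub → #101 → #104 → #102 → #103 → Hub: 9+20+39+25+23 = 116
Hub → #101 → #104 → #103 → #102 → Hub: 9+20+34+25+15 = 103
Hub → #102 → #101 → #103 → #104 → Hub: 15+24+14+34+29 = 116
Hub → #102 → #101 → #104 → #103 → Hub: 15+24+20+34+23 = 116
Hub → #102 → #103 → #101 → #104 → Hub: 15+25+14+20+29 = 103
Hub → #102 → #104 → #101 → #103 → Hub: 15+39+20+14+23 = 111
Hub → #103 → #101 → #102 → #104 → Hub: 23+14+24+39+29 = 129
Hub → #103 → #102 → #101 → #104 → Hub: 23+25+24+20+29 = 121
The minimum is 103.
One optimal route: Hub → #101 → #104 → #103 → #102 → Hub (or its reverse).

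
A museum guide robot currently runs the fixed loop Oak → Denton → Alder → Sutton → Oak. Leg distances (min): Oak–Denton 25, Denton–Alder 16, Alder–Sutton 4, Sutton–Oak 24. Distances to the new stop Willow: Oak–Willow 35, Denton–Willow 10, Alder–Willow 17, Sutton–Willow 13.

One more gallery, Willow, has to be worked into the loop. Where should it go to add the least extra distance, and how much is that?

Adding 11 min by placing Willow on the Denton–Alder leg.

Insertion cost between consecutive stops i–j is d(i,Willow) + d(Willow,j) − d(i,j):
  between Oak and Denton: 35 + 10 − 25 = 20
  between Denton and Alder: 10 + 17 − 16 = 11
  between Alder and Sutton: 17 + 13 − 4 = 26
  between Sutton and Oak: 13 + 35 − 24 = 24
Cheapest insertion is between Denton and Alder, adding 11.
New total = 69 + 11 = 80.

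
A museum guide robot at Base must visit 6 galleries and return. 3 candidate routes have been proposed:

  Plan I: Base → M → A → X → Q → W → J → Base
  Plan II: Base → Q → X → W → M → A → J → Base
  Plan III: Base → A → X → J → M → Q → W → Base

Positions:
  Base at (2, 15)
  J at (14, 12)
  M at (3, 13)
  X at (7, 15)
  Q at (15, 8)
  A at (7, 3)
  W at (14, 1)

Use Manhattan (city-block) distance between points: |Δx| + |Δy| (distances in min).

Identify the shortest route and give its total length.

Plan I: 3 + 14 + 12 + 15 + 8 + 11 + 15 = 78
Plan II: 20 + 15 + 21 + 23 + 14 + 16 + 15 = 124
Plan III: 17 + 12 + 10 + 12 + 17 + 8 + 26 = 102

Shortest is Plan I, total 78 min.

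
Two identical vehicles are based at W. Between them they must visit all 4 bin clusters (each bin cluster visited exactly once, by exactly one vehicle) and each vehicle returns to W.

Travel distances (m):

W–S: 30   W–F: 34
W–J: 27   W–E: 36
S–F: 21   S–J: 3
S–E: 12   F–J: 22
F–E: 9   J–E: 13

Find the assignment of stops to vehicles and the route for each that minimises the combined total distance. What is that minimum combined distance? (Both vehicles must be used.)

There are 2^3 − 1 = 7 ways to divide the 4 stops into two non-empty groups. For each, the best each vehicle can do is its own shortest tour through its group:
  {S} + {F, J, E}: 60 + 83 = 143
  {F} + {S, J, E}: 68 + 78 = 146
  {S, F} + {J, E}: 85 + 76 = 161
  {J} + {S, F, E}: 54 + 85 = 139
  {S, J} + {F, E}: 60 + 79 = 139
  {F, J} + {S, E}: 83 + 78 = 161
  … (7 splits in total)
Best: vehicle 1 W → J → W = 54; vehicle 2 W → S → E → F → W = 85; combined 139.

139 m — the smallest possible combined total.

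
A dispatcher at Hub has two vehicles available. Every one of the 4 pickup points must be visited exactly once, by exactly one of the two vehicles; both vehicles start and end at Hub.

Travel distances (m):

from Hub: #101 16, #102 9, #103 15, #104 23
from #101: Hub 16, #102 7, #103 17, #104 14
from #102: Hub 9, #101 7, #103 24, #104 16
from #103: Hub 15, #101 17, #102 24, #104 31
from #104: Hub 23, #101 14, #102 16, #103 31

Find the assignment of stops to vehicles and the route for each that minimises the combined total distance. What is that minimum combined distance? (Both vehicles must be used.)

Check every non-empty split of the stops between the two vehicles; for each half take its own optimal tour:
  {#101} + {#102, #103, #104}: 32 + 71 = 103
  {#102} + {#101, #103, #104}: 18 + 69 = 87
  {#101, #102} + {#103, #104}: 32 + 69 = 101
  {#103} + {#101, #102, #104}: 30 + 53 = 83
  {#101, #103} + {#102, #104}: 48 + 48 = 96
  {#102, #103} + {#101, #104}: 48 + 53 = 101
  … (7 splits in total)
Best: vehicle 1 Hub → #103 → Hub = 30; vehicle 2 Hub → #102 → #101 → #104 → Hub = 53; combined 83.

83 m — the smallest possible combined total.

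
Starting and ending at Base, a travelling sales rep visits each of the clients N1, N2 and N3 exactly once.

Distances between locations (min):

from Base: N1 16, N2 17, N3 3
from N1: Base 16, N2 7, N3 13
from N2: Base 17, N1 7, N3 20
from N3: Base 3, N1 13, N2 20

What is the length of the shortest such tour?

Base - N1 - N2 - N3 - Base: 16+7+20+3 = 46
Base - N1 - N3 - N2 - Base: 16+13+20+17 = 66
Base - N2 - N1 - N3 - Base: 17+7+13+3 = 40
The minimum is 40.
One optimal route: Base → N2 → N1 → N3 → Base (or its reverse).

40 min — the shortest possible round trip.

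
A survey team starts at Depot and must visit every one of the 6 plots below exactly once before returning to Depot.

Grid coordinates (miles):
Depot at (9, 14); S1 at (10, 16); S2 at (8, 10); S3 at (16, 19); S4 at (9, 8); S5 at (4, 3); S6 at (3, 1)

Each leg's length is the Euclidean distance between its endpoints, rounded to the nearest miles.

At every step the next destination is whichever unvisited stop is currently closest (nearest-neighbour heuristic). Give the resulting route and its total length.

Depot → [S1:2 / S2:4 / S4:6 / S3:9 / S5:12 / S6:14] → S1 (2)
S1 → [S2:6 / S3:7 / S4:8 / S5:14 / S6:17] → S2 (6)
S2 → [S4:2 / S5:8 / S6:10 / S3:12] → S4 (2)
S4 → [S5:7 / S6:9 / S3:13] → S5 (7)
S5 → [S6:2 / S3:20] → S6 (2)
S6 → [S3:22] → S3 (22)
Return S3→Depot: 9.
Total = 2 + 6 + 2 + 7 + 2 + 22 + 9 = 50.

50 miles along Depot → S1 → S2 → S4 → S5 → S6 → S3 → Depot.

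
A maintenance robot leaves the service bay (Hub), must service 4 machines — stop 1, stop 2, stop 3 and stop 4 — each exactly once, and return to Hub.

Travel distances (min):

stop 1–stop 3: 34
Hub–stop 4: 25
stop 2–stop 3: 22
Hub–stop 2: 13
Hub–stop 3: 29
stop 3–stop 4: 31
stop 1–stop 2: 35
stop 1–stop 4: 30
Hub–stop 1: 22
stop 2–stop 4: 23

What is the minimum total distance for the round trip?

Hub → stop 1 → stop 2 → stop 3 → stop 4 → Hub: 22+35+22+31+25 = 135
Hub → stop 1 → stop 2 → stop 4 → stop 3 → Hub: 22+35+23+31+29 = 140
Hub → stop 1 → stop 3 → stop 2 → stop 4 → Hub: 22+34+22+23+25 = 126
Hub → stop 1 → stop 3 → stop 4 → stop 2 → Hub: 22+34+31+23+13 = 123
Hub → stop 1 → stop 4 → stop 2 → stop 3 → Hub: 22+30+23+22+29 = 126
Hub → stop 1 → stop 4 → stop 3 → stop 2 → Hub: 22+30+31+22+13 = 118
Hub → stop 2 → stop 1 → stop 3 → stop 4 → Hub: 13+35+34+31+25 = 138
Hub → stop 2 → stop 1 → stop 4 → stop 3 → Hub: 13+35+30+31+29 = 138
Hub → stop 2 → stop 3 → stop 1 → stop 4 → Hub: 13+22+34+30+25 = 124
Hub → stop 2 → stop 4 → stop 1 → stop 3 → Hub: 13+23+30+34+29 = 129
Hub → stop 3 → stop 1 → stop 2 → stop 4 → Hub: 29+34+35+23+25 = 146
Hub → stop 3 → stop 2 → stop 1 → stop 4 → Hub: 29+22+35+30+25 = 141
The minimum is 118.
One optimal route: Hub → stop 1 → stop 4 → stop 3 → stop 2 → Hub (or its reverse).

118 min — the shortest possible round trip.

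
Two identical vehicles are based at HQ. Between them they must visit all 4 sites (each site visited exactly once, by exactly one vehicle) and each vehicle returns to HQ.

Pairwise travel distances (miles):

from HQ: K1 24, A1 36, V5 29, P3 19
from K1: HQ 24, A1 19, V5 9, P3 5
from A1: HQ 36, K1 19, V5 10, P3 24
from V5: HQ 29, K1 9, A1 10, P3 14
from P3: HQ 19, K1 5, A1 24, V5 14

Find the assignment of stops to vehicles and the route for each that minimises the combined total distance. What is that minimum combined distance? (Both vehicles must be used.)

Check every non-empty split of the stops between the two vehicles; for each half take its own optimal tour:
  {K1} + {A1, V5, P3}: 48 + 79 = 127
  {A1} + {K1, V5, P3}: 72 + 62 = 134
  {K1, A1} + {V5, P3}: 79 + 62 = 141
  {V5} + {K1, A1, P3}: 58 + 79 = 137
  {K1, V5} + {A1, P3}: 62 + 79 = 141
  {A1, V5} + {K1, P3}: 75 + 48 = 123
  … (7 splits in total)
  {K1, A1, V5} + {P3}: 79 + 38 = 117  ← best
Best: vehicle 1 HQ → K1 → V5 → A1 → HQ = 79; vehicle 2 HQ → P3 → HQ = 38; combined 117.

Minimum combined distance: 117 miles.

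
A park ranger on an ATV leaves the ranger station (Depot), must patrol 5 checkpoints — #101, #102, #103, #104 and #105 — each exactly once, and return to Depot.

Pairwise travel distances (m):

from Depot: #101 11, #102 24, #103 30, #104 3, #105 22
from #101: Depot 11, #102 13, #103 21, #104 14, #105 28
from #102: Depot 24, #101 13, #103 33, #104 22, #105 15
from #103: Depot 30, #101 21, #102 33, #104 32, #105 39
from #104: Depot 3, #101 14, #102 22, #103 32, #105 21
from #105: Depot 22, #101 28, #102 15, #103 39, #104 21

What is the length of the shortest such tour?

Shortest round trip = 103 m.

There are 60 distinct closed tours to check (reversals are equivalent).
Depot→#101→#102→#103→#104→#105→Depot: 11+13+33+32+21+22 = 132
Depot→#101→#102→#103→#105→#104→Depot: 11+13+33+39+21+3 = 120
Depot→#101→#102→#104→#103→#105→Depot: 11+13+22+32+39+22 = 139
Depot→#101→#102→#104→#105→#103→Depot: 11+13+22+21+39+30 = 136
Depot→#101→#102→#105→#103→#104→Depot: 11+13+15+39+32+3 = 113
Depot→#101→#102→#105→#104→#103→Depot: 11+13+15+21+32+30 = 122
Depot→#101→#103→#102→#104→#105→Depot: 11+21+33+22+21+22 = 130
Depot→#101→#103→#102→#105→#104→Depot: 11+21+33+15+21+3 = 104
Depot→#101→#103→#104→#102→#105→Depot: 11+21+32+22+15+22 = 123
Depot→#101→#103→#104→#105→#102→Depot: 11+21+32+21+15+24 = 124
Depot→#101→#103→#105→#102→#104→Depot: 11+21+39+15+22+3 = 111
Depot→#101→#103→#105→#104→#102→Depot: 11+21+39+21+22+24 = 138
Depot→#101→#104→#102→#103→#105→Depot: 11+14+22+33+39+22 = 141
Depot→#101→#104→#102→#105→#103→Depot: 11+14+22+15+39+30 = 131
… (46 more)
Depot→#103→#101→#102→#105→#104→Depot: 30+21+13+15+21+3 = 103  ← best
The minimum is 103.
One optimal route: Depot → #103 → #101 → #102 → #105 → #104 → Depot (or its reverse).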